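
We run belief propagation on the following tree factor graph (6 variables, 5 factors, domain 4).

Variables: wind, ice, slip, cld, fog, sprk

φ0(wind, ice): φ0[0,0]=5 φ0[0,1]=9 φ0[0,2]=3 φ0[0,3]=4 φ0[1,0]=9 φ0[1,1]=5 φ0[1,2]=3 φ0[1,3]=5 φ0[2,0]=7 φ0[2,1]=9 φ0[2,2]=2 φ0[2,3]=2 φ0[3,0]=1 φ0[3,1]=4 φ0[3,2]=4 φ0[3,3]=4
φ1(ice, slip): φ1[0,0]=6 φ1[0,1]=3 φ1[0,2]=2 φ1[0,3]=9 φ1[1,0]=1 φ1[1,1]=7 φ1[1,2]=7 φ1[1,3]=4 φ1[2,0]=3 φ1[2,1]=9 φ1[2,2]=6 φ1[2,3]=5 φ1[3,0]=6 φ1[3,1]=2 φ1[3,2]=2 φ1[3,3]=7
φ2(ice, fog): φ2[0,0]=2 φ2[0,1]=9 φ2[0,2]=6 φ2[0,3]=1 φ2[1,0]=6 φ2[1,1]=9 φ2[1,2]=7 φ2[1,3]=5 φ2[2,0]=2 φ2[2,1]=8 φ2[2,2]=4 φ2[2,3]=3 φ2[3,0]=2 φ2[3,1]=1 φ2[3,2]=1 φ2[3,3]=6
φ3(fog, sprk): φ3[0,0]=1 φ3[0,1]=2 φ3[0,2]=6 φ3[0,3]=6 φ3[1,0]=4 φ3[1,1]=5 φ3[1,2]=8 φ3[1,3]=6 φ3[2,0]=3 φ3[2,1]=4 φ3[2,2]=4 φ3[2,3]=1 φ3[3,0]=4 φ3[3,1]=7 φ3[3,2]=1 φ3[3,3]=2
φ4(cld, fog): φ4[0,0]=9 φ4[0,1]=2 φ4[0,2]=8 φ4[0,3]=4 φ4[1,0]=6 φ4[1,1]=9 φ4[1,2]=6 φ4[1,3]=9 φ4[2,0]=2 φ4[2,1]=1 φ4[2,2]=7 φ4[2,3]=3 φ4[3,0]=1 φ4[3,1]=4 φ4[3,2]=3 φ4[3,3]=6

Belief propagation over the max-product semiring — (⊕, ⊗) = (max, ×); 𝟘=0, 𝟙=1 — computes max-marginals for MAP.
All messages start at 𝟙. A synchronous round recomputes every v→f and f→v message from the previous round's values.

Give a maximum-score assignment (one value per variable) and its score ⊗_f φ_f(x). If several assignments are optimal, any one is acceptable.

assignment: (wind=1, ice=0, slip=3, cld=1, fog=1, sprk=2); score = 52488

init: all messages = 𝟙 over 4 values
r1 m[φ0→wind] = [9, 9, 9, 4]
r1 m[φ0→ice] = [9, 9, 4, 5]
r1 m[φ1→ice] = [9, 7, 9, 7]
r1 m[φ1→slip] = [6, 9, 7, 9]
r1 m[φ2→ice] = [9, 9, 8, 6]
r1 m[φ2→fog] = [6, 9, 7, 6]
r1 m[φ3→fog] = [6, 8, 4, 7]
r1 m[φ3→sprk] = [4, 7, 8, 6]
r1 m[φ4→cld] = [9, 9, 7, 6]
r1 m[φ4→fog] = [9, 9, 8, 9]
r1 m[wind→φ0] = [1, 1, 1, 1]
r1 m[ice→φ0] = [1, 1, 1, 1]
r1 m[ice→φ1] = [1, 1, 1, 1]
r1 m[ice→φ2] = [1, 1, 1, 1]
r1 m[slip→φ1] = [1, 1, 1, 1]
r1 m[cld→φ4] = [1, 1, 1, 1]
r1 m[fog→φ2] = [1, 1, 1, 1]
r1 m[fog→φ3] = [1, 1, 1, 1]
r1 m[fog→φ4] = [1, 1, 1, 1]
r1 m[sprk→φ3] = [1, 1, 1, 1]
r2 m[φ0→wind] = [9, 9, 9, 4]
r2 m[φ0→ice] = [9, 9, 4, 5]
r2 m[φ1→ice] = [9, 7, 9, 7]
r2 m[φ1→slip] = [6, 9, 7, 9]
r2 m[φ2→ice] = [9, 9, 8, 6]
r2 m[φ2→fog] = [6, 9, 7, 6]
r2 m[φ3→fog] = [6, 8, 4, 7]
r2 m[φ3→sprk] = [4, 7, 8, 6]
r2 m[φ4→cld] = [9, 9, 7, 6]
r2 m[φ4→fog] = [9, 9, 8, 9]
r2 m[wind→φ0] = [1, 1, 1, 1]
r2 m[ice→φ0] = [81, 63, 72, 42]
r2 m[ice→φ1] = [81, 81, 32, 30]
r2 m[ice→φ2] = [81, 63, 36, 35]
r2 m[slip→φ1] = [1, 1, 1, 1]
r2 m[cld→φ4] = [1, 1, 1, 1]
r2 m[fog→φ2] = [54, 72, 32, 63]
r2 m[fog→φ3] = [54, 81, 56, 54]
r2 m[fog→φ4] = [36, 72, 28, 42]
r2 m[sprk→φ3] = [1, 1, 1, 1]
r3 m[φ0→wind] = [567, 729, 567, 288]
r3 m[φ0→ice] = [9, 9, 4, 5]
r3 m[φ1→ice] = [9, 7, 9, 7]
r3 m[φ1→slip] = [486, 567, 567, 729]
r3 m[φ2→ice] = [648, 648, 576, 378]
r3 m[φ2→fog] = [378, 729, 486, 315]
r3 m[φ3→fog] = [6, 8, 4, 7]
r3 m[φ3→sprk] = [324, 405, 648, 486]
r3 m[φ4→cld] = [324, 648, 196, 288]
r3 m[φ4→fog] = [9, 9, 8, 9]
r3 m[wind→φ0] = [1, 1, 1, 1]
r3 m[ice→φ0] = [81, 63, 72, 42]
r3 m[ice→φ1] = [81, 81, 32, 30]
r3 m[ice→φ2] = [81, 63, 36, 35]
r3 m[slip→φ1] = [1, 1, 1, 1]
r3 m[cld→φ4] = [1, 1, 1, 1]
r3 m[fog→φ2] = [54, 72, 32, 63]
r3 m[fog→φ3] = [54, 81, 56, 54]
r3 m[fog→φ4] = [36, 72, 28, 42]
r3 m[sprk→φ3] = [1, 1, 1, 1]
r4 m[φ0→wind] = [567, 729, 567, 288]
r4 m[φ0→ice] = [9, 9, 4, 5]
r4 m[φ1→ice] = [9, 7, 9, 7]
r4 m[φ1→slip] = [486, 567, 567, 729]
r4 m[φ2→ice] = [648, 648, 576, 378]
r4 m[φ2→fog] = [378, 729, 486, 315]
r4 m[φ3→fog] = [6, 8, 4, 7]
r4 m[φ3→sprk] = [324, 405, 648, 486]
r4 m[φ4→cld] = [324, 648, 196, 288]
r4 m[φ4→fog] = [9, 9, 8, 9]
r4 m[wind→φ0] = [1, 1, 1, 1]
r4 m[ice→φ0] = [5832, 4536, 5184, 2646]
r4 m[ice→φ1] = [5832, 5832, 2304, 1890]
r4 m[ice→φ2] = [81, 63, 36, 35]
r4 m[slip→φ1] = [1, 1, 1, 1]
r4 m[cld→φ4] = [1, 1, 1, 1]
r4 m[fog→φ2] = [54, 72, 32, 63]
r4 m[fog→φ3] = [3402, 6561, 3888, 2835]
r4 m[fog→φ4] = [2268, 5832, 1944, 2205]
r4 m[sprk→φ3] = [1, 1, 1, 1]
r5 m[φ0→wind] = [40824, 52488, 40824, 20736]
r5 m[φ0→ice] = [9, 9, 4, 5]
r5 m[φ1→ice] = [9, 7, 9, 7]
r5 m[φ1→slip] = [34992, 40824, 40824, 52488]
r5 m[φ2→ice] = [648, 648, 576, 378]
r5 m[φ2→fog] = [378, 729, 486, 315]
r5 m[φ3→fog] = [6, 8, 4, 7]
r5 m[φ3→sprk] = [26244, 32805, 52488, 39366]
r5 m[φ4→cld] = [20412, 52488, 13608, 23328]
r5 m[φ4→fog] = [9, 9, 8, 9]
r5 m[wind→φ0] = [1, 1, 1, 1]
r5 m[ice→φ0] = [5832, 4536, 5184, 2646]
r5 m[ice→φ1] = [5832, 5832, 2304, 1890]
r5 m[ice→φ2] = [81, 63, 36, 35]
r5 m[slip→φ1] = [1, 1, 1, 1]
r5 m[cld→φ4] = [1, 1, 1, 1]
r5 m[fog→φ2] = [54, 72, 32, 63]
r5 m[fog→φ3] = [3402, 6561, 3888, 2835]
r5 m[fog→φ4] = [2268, 5832, 1944, 2205]
r5 m[sprk→φ3] = [1, 1, 1, 1]
r6 m[φ0→wind] = [40824, 52488, 40824, 20736]
r6 m[φ0→ice] = [9, 9, 4, 5]
r6 m[φ1→ice] = [9, 7, 9, 7]
r6 m[φ1→slip] = [34992, 40824, 40824, 52488]
r6 m[φ2→ice] = [648, 648, 576, 378]
r6 m[φ2→fog] = [378, 729, 486, 315]
r6 m[φ3→fog] = [6, 8, 4, 7]
r6 m[φ3→sprk] = [26244, 32805, 52488, 39366]
r6 m[φ4→cld] = [20412, 52488, 13608, 23328]
r6 m[φ4→fog] = [9, 9, 8, 9]
r6 m[wind→φ0] = [1, 1, 1, 1]
r6 m[ice→φ0] = [5832, 4536, 5184, 2646]
r6 m[ice→φ1] = [5832, 5832, 2304, 1890]
r6 m[ice→φ2] = [81, 63, 36, 35]
r6 m[slip→φ1] = [1, 1, 1, 1]
r6 m[cld→φ4] = [1, 1, 1, 1]
r6 m[fog→φ2] = [54, 72, 32, 63]
r6 m[fog→φ3] = [3402, 6561, 3888, 2835]
r6 m[fog→φ4] = [2268, 5832, 1944, 2205]
r6 m[sprk→φ3] = [1, 1, 1, 1]
fixed point reached at round 6
traceback from wind: (wind=1, ice=0, slip=3, cld=1, fog=1, sprk=2), score=52488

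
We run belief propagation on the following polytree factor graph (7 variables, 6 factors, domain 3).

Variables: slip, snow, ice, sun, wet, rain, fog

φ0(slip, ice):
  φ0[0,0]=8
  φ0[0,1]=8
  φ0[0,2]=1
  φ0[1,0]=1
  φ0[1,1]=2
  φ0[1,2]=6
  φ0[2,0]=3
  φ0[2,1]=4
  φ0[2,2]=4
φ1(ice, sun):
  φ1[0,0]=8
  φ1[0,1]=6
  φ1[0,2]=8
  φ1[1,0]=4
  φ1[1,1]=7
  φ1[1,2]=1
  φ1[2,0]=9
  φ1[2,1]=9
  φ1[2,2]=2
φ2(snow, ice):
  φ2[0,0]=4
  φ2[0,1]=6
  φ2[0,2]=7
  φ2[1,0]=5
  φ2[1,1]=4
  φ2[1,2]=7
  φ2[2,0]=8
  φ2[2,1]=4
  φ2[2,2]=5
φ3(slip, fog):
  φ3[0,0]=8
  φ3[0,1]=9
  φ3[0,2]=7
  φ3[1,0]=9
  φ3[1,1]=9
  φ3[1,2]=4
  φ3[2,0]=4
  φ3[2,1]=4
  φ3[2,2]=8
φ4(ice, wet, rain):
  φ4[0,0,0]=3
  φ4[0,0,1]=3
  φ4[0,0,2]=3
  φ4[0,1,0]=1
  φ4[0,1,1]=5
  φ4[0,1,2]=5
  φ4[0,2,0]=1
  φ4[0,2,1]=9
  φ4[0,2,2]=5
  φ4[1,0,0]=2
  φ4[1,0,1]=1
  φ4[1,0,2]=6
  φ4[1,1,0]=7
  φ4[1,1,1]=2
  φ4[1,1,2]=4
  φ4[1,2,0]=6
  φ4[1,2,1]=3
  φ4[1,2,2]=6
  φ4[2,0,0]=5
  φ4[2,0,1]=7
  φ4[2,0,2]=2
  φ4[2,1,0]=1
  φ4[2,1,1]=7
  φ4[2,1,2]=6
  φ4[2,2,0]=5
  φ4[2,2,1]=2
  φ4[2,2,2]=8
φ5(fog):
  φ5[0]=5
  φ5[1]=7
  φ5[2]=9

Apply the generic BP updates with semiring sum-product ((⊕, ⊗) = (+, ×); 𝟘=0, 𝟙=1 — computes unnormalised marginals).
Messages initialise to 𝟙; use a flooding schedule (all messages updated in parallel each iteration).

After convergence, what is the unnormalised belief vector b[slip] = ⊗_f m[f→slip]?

init: all messages = 𝟙 over 3 values
r1 m[φ0→slip] = [17, 9, 11]
r1 m[φ0→ice] = [12, 14, 11]
r1 m[φ1→ice] = [22, 12, 20]
r1 m[φ1→sun] = [21, 22, 11]
r1 m[φ2→snow] = [17, 16, 17]
r1 m[φ2→ice] = [17, 14, 19]
r1 m[φ3→slip] = [24, 22, 16]
r1 m[φ3→fog] = [21, 22, 19]
r1 m[φ4→ice] = [35, 37, 43]
r1 m[φ4→wet] = [32, 38, 45]
r1 m[φ4→rain] = [31, 39, 45]
r1 m[φ5→fog] = [5, 7, 9]
r1 m[slip→φ0] = [1, 1, 1]
r1 m[slip→φ3] = [1, 1, 1]
r1 m[snow→φ2] = [1, 1, 1]
r1 m[ice→φ0] = [1, 1, 1]
r1 m[ice→φ1] = [1, 1, 1]
r1 m[ice→φ2] = [1, 1, 1]
r1 m[ice→φ4] = [1, 1, 1]
r1 m[sun→φ1] = [1, 1, 1]
r1 m[wet→φ4] = [1, 1, 1]
r1 m[rain→φ4] = [1, 1, 1]
r1 m[fog→φ3] = [1, 1, 1]
r1 m[fog→φ5] = [1, 1, 1]
r2 m[φ0→slip] = [17, 9, 11]
r2 m[φ0→ice] = [12, 14, 11]
r2 m[φ1→ice] = [22, 12, 20]
r2 m[φ1→sun] = [21, 22, 11]
r2 m[φ2→snow] = [17, 16, 17]
r2 m[φ2→ice] = [17, 14, 19]
r2 m[φ3→slip] = [24, 22, 16]
r2 m[φ3→fog] = [21, 22, 19]
r2 m[φ4→ice] = [35, 37, 43]
r2 m[φ4→wet] = [32, 38, 45]
r2 m[φ4→rain] = [31, 39, 45]
r2 m[φ5→fog] = [5, 7, 9]
r2 m[slip→φ0] = [24, 22, 16]
r2 m[slip→φ3] = [17, 9, 11]
r2 m[snow→φ2] = [1, 1, 1]
r2 m[ice→φ0] = [13090, 6216, 16340]
r2 m[ice→φ1] = [7140, 7252, 8987]
r2 m[ice→φ2] = [9240, 6216, 9460]
r2 m[ice→φ4] = [4488, 2352, 4180]
r2 m[sun→φ1] = [1, 1, 1]
r2 m[wet→φ4] = [1, 1, 1]
r2 m[rain→φ4] = [1, 1, 1]
r2 m[fog→φ3] = [5, 7, 9]
r2 m[fog→φ5] = [21, 22, 19]
r3 m[φ0→slip] = [170788, 123562, 129494]
r3 m[φ0→ice] = [262, 300, 220]
r3 m[φ1→ice] = [22, 12, 20]
r3 m[φ1→sun] = [167011, 174487, 82346]
r3 m[φ2→snow] = [140476, 137284, 146084]
r3 m[φ2→ice] = [17, 14, 19]
r3 m[φ3→slip] = [166, 144, 120]
r3 m[φ3→fog] = [261, 278, 243]
r3 m[φ4→ice] = [35, 37, 43]
r3 m[φ4→wet] = [120080, 138464, 165300]
r3 m[φ4→rain] = [103700, 157288, 162856]
r3 m[φ5→fog] = [5, 7, 9]
r3 m[slip→φ0] = [24, 22, 16]
r3 m[slip→φ3] = [17, 9, 11]
r3 m[snow→φ2] = [1, 1, 1]
r3 m[ice→φ0] = [13090, 6216, 16340]
r3 m[ice→φ1] = [7140, 7252, 8987]
r3 m[ice→φ2] = [9240, 6216, 9460]
r3 m[ice→φ4] = [4488, 2352, 4180]
r3 m[sun→φ1] = [1, 1, 1]
r3 m[wet→φ4] = [1, 1, 1]
r3 m[rain→φ4] = [1, 1, 1]
r3 m[fog→φ3] = [5, 7, 9]
r3 m[fog→φ5] = [21, 22, 19]
r4 m[φ0→slip] = [170788, 123562, 129494]
r4 m[φ0→ice] = [262, 300, 220]
r4 m[φ1→ice] = [22, 12, 20]
r4 m[φ1→sun] = [167011, 174487, 82346]
r4 m[φ2→snow] = [140476, 137284, 146084]
r4 m[φ2→ice] = [17, 14, 19]
r4 m[φ3→slip] = [166, 144, 120]
r4 m[φ3→fog] = [261, 278, 243]
r4 m[φ4→ice] = [35, 37, 43]
r4 m[φ4→wet] = [120080, 138464, 165300]
r4 m[φ4→rain] = [103700, 157288, 162856]
r4 m[φ5→fog] = [5, 7, 9]
r4 m[slip→φ0] = [166, 144, 120]
r4 m[slip→φ3] = [170788, 123562, 129494]
r4 m[snow→φ2] = [1, 1, 1]
r4 m[ice→φ0] = [13090, 6216, 16340]
r4 m[ice→φ1] = [155890, 155400, 179740]
r4 m[ice→φ2] = [201740, 133200, 189200]
r4 m[ice→φ4] = [97988, 50400, 83600]
r4 m[sun→φ1] = [1, 1, 1]
r4 m[wet→φ4] = [1, 1, 1]
r4 m[rain→φ4] = [1, 1, 1]
r4 m[fog→φ3] = [5, 7, 9]
r4 m[fog→φ5] = [261, 278, 243]
r5 m[φ0→slip] = [170788, 123562, 129494]
r5 m[φ0→ice] = [1832, 2096, 1510]
r5 m[φ1→ice] = [22, 12, 20]
r5 m[φ1→sun] = [3486380, 3640800, 1762000]
r5 m[φ2→snow] = [2930560, 2865900, 3092720]
r5 m[φ2→ice] = [17, 14, 19]
r5 m[φ3→slip] = [166, 144, 120]
r5 m[φ3→fog] = [2996338, 3167126, 2725716]
r5 m[φ4→ice] = [35, 37, 43]
r5 m[φ4→wet] = [2505892, 2903468, 3479820]
r5 m[φ4→rain] = [2165540, 3305796, 3417844]
r5 m[φ5→fog] = [5, 7, 9]
r5 m[slip→φ0] = [166, 144, 120]
r5 m[slip→φ3] = [170788, 123562, 129494]
r5 m[snow→φ2] = [1, 1, 1]
r5 m[ice→φ0] = [13090, 6216, 16340]
r5 m[ice→φ1] = [155890, 155400, 179740]
r5 m[ice→φ2] = [201740, 133200, 189200]
r5 m[ice→φ4] = [97988, 50400, 83600]
r5 m[sun→φ1] = [1, 1, 1]
r5 m[wet→φ4] = [1, 1, 1]
r5 m[rain→φ4] = [1, 1, 1]
r5 m[fog→φ3] = [5, 7, 9]
r5 m[fog→φ5] = [261, 278, 243]
r6 m[φ0→slip] = [170788, 123562, 129494]
r6 m[φ0→ice] = [1832, 2096, 1510]
r6 m[φ1→ice] = [22, 12, 20]
r6 m[φ1→sun] = [3486380, 3640800, 1762000]
r6 m[φ2→snow] = [2930560, 2865900, 3092720]
r6 m[φ2→ice] = [17, 14, 19]
r6 m[φ3→slip] = [166, 144, 120]
r6 m[φ3→fog] = [2996338, 3167126, 2725716]
r6 m[φ4→ice] = [35, 37, 43]
r6 m[φ4→wet] = [2505892, 2903468, 3479820]
r6 m[φ4→rain] = [2165540, 3305796, 3417844]
r6 m[φ5→fog] = [5, 7, 9]
r6 m[slip→φ0] = [166, 144, 120]
r6 m[slip→φ3] = [170788, 123562, 129494]
r6 m[snow→φ2] = [1, 1, 1]
r6 m[ice→φ0] = [13090, 6216, 16340]
r6 m[ice→φ1] = [1090040, 1085728, 1233670]
r6 m[ice→φ2] = [1410640, 930624, 1298600]
r6 m[ice→φ4] = [685168, 352128, 573800]
r6 m[sun→φ1] = [1, 1, 1]
r6 m[wet→φ4] = [1, 1, 1]
r6 m[rain→φ4] = [1, 1, 1]
r6 m[fog→φ3] = [5, 7, 9]
r6 m[fog→φ5] = [2996338, 3167126, 2725716]
r7 m[φ0→slip] = [170788, 123562, 129494]
r7 m[φ0→ice] = [1832, 2096, 1510]
r7 m[φ1→ice] = [22, 12, 20]
r7 m[φ1→sun] = [24166262, 25243366, 12273388]
r7 m[φ2→snow] = [20316504, 19865896, 21500616]
r7 m[φ2→ice] = [17, 14, 19]
r7 m[φ3→slip] = [166, 144, 120]
r7 m[φ3→fog] = [2996338, 3167126, 2725716]
r7 m[φ4→ice] = [35, 37, 43]
r7 m[φ4→wet] = [17368864, 20147712, 24166440]
r7 m[φ4→rain] = [15019560, 22941424, 23722032]
r7 m[φ5→fog] = [5, 7, 9]
r7 m[slip→φ0] = [166, 144, 120]
r7 m[slip→φ3] = [170788, 123562, 129494]
r7 m[snow→φ2] = [1, 1, 1]
r7 m[ice→φ0] = [13090, 6216, 16340]
r7 m[ice→φ1] = [1090040, 1085728, 1233670]
r7 m[ice→φ2] = [1410640, 930624, 1298600]
r7 m[ice→φ4] = [685168, 352128, 573800]
r7 m[sun→φ1] = [1, 1, 1]
r7 m[wet→φ4] = [1, 1, 1]
r7 m[rain→φ4] = [1, 1, 1]
r7 m[fog→φ3] = [5, 7, 9]
r7 m[fog→φ5] = [2996338, 3167126, 2725716]
r8 m[φ0→slip] = [170788, 123562, 129494]
r8 m[φ0→ice] = [1832, 2096, 1510]
r8 m[φ1→ice] = [22, 12, 20]
r8 m[φ1→sun] = [24166262, 25243366, 12273388]
r8 m[φ2→snow] = [20316504, 19865896, 21500616]
r8 m[φ2→ice] = [17, 14, 19]
r8 m[φ3→slip] = [166, 144, 120]
r8 m[φ3→fog] = [2996338, 3167126, 2725716]
r8 m[φ4→ice] = [35, 37, 43]
r8 m[φ4→wet] = [17368864, 20147712, 24166440]
r8 m[φ4→rain] = [15019560, 22941424, 23722032]
r8 m[φ5→fog] = [5, 7, 9]
r8 m[slip→φ0] = [166, 144, 120]
r8 m[slip→φ3] = [170788, 123562, 129494]
r8 m[snow→φ2] = [1, 1, 1]
r8 m[ice→φ0] = [13090, 6216, 16340]
r8 m[ice→φ1] = [1090040, 1085728, 1233670]
r8 m[ice→φ2] = [1410640, 930624, 1298600]
r8 m[ice→φ4] = [685168, 352128, 573800]
r8 m[sun→φ1] = [1, 1, 1]
r8 m[wet→φ4] = [1, 1, 1]
r8 m[rain→φ4] = [1, 1, 1]
r8 m[fog→φ3] = [5, 7, 9]
r8 m[fog→φ5] = [2996338, 3167126, 2725716]
fixed point reached at round 8
b[slip] = ⊗ incoming = [28350808, 17792928, 15539280]

b[slip] = [28350808, 17792928, 15539280]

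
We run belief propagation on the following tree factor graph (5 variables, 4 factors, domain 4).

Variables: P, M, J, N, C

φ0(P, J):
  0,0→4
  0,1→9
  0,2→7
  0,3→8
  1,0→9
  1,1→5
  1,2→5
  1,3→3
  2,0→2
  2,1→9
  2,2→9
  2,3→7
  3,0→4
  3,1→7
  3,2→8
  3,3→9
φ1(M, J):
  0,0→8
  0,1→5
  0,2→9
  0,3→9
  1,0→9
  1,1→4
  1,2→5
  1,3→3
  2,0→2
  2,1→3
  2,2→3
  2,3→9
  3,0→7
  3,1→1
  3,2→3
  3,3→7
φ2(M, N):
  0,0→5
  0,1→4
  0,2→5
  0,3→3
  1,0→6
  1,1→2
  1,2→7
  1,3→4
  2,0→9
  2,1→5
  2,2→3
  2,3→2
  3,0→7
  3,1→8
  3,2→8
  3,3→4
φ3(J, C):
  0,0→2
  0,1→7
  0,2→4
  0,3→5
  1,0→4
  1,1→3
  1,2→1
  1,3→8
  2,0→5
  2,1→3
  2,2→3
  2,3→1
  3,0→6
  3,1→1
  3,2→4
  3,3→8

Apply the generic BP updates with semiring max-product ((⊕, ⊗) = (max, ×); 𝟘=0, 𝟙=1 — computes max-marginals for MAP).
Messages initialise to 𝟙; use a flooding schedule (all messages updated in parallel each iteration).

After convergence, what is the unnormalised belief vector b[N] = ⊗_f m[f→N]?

init: all messages = 𝟙 over 4 values
r1 m[φ0→P] = [9, 9, 9, 9]
r1 m[φ0→J] = [9, 9, 9, 9]
r1 m[φ1→M] = [9, 9, 9, 7]
r1 m[φ1→J] = [9, 5, 9, 9]
r1 m[φ2→M] = [5, 7, 9, 8]
r1 m[φ2→N] = [9, 8, 8, 4]
r1 m[φ3→J] = [7, 8, 5, 8]
r1 m[φ3→C] = [6, 7, 4, 8]
r1 m[P→φ0] = [1, 1, 1, 1]
r1 m[M→φ1] = [1, 1, 1, 1]
r1 m[M→φ2] = [1, 1, 1, 1]
r1 m[J→φ0] = [1, 1, 1, 1]
r1 m[J→φ1] = [1, 1, 1, 1]
r1 m[J→φ3] = [1, 1, 1, 1]
r1 m[N→φ2] = [1, 1, 1, 1]
r1 m[C→φ3] = [1, 1, 1, 1]
r2 m[φ0→P] = [9, 9, 9, 9]
r2 m[φ0→J] = [9, 9, 9, 9]
r2 m[φ1→M] = [9, 9, 9, 7]
r2 m[φ1→J] = [9, 5, 9, 9]
r2 m[φ2→M] = [5, 7, 9, 8]
r2 m[φ2→N] = [9, 8, 8, 4]
r2 m[φ3→J] = [7, 8, 5, 8]
r2 m[φ3→C] = [6, 7, 4, 8]
r2 m[P→φ0] = [1, 1, 1, 1]
r2 m[M→φ1] = [5, 7, 9, 8]
r2 m[M→φ2] = [9, 9, 9, 7]
r2 m[J→φ0] = [63, 40, 45, 72]
r2 m[J→φ1] = [63, 72, 45, 72]
r2 m[J→φ3] = [81, 45, 81, 81]
r2 m[N→φ2] = [1, 1, 1, 1]
r2 m[C→φ3] = [1, 1, 1, 1]
r3 m[φ0→P] = [576, 567, 504, 648]
r3 m[φ0→J] = [9, 9, 9, 9]
r3 m[φ1→M] = [648, 567, 648, 504]
r3 m[φ1→J] = [63, 28, 45, 81]
r3 m[φ2→M] = [5, 7, 9, 8]
r3 m[φ2→N] = [81, 56, 63, 36]
r3 m[φ3→J] = [7, 8, 5, 8]
r3 m[φ3→C] = [486, 567, 324, 648]
r3 m[P→φ0] = [1, 1, 1, 1]
r3 m[M→φ1] = [5, 7, 9, 8]
r3 m[M→φ2] = [9, 9, 9, 7]
r3 m[J→φ0] = [63, 40, 45, 72]
r3 m[J→φ1] = [63, 72, 45, 72]
r3 m[J→φ3] = [81, 45, 81, 81]
r3 m[N→φ2] = [1, 1, 1, 1]
r3 m[C→φ3] = [1, 1, 1, 1]
r4 m[φ0→P] = [576, 567, 504, 648]
r4 m[φ0→J] = [9, 9, 9, 9]
r4 m[φ1→M] = [648, 567, 648, 504]
r4 m[φ1→J] = [63, 28, 45, 81]
r4 m[φ2→M] = [5, 7, 9, 8]
r4 m[φ2→N] = [81, 56, 63, 36]
r4 m[φ3→J] = [7, 8, 5, 8]
r4 m[φ3→C] = [486, 567, 324, 648]
r4 m[P→φ0] = [1, 1, 1, 1]
r4 m[M→φ1] = [5, 7, 9, 8]
r4 m[M→φ2] = [648, 567, 648, 504]
r4 m[J→φ0] = [441, 224, 225, 648]
r4 m[J→φ1] = [63, 72, 45, 72]
r4 m[J→φ3] = [567, 252, 405, 729]
r4 m[N→φ2] = [1, 1, 1, 1]
r4 m[C→φ3] = [1, 1, 1, 1]
r5 m[φ0→P] = [5184, 3969, 4536, 5832]
r5 m[φ0→J] = [9, 9, 9, 9]
r5 m[φ1→M] = [648, 567, 648, 504]
r5 m[φ1→J] = [63, 28, 45, 81]
r5 m[φ2→M] = [5, 7, 9, 8]
r5 m[φ2→N] = [5832, 4032, 4032, 2268]
r5 m[φ3→J] = [7, 8, 5, 8]
r5 m[φ3→C] = [4374, 3969, 2916, 5832]
r5 m[P→φ0] = [1, 1, 1, 1]
r5 m[M→φ1] = [5, 7, 9, 8]
r5 m[M→φ2] = [648, 567, 648, 504]
r5 m[J→φ0] = [441, 224, 225, 648]
r5 m[J→φ1] = [63, 72, 45, 72]
r5 m[J→φ3] = [567, 252, 405, 729]
r5 m[N→φ2] = [1, 1, 1, 1]
r5 m[C→φ3] = [1, 1, 1, 1]
r6 m[φ0→P] = [5184, 3969, 4536, 5832]
r6 m[φ0→J] = [9, 9, 9, 9]
r6 m[φ1→M] = [648, 567, 648, 504]
r6 m[φ1→J] = [63, 28, 45, 81]
r6 m[φ2→M] = [5, 7, 9, 8]
r6 m[φ2→N] = [5832, 4032, 4032, 2268]
r6 m[φ3→J] = [7, 8, 5, 8]
r6 m[φ3→C] = [4374, 3969, 2916, 5832]
r6 m[P→φ0] = [1, 1, 1, 1]
r6 m[M→φ1] = [5, 7, 9, 8]
r6 m[M→φ2] = [648, 567, 648, 504]
r6 m[J→φ0] = [441, 224, 225, 648]
r6 m[J→φ1] = [63, 72, 45, 72]
r6 m[J→φ3] = [567, 252, 405, 729]
r6 m[N→φ2] = [1, 1, 1, 1]
r6 m[C→φ3] = [1, 1, 1, 1]
fixed point reached at round 6
b[N] = ⊗ incoming = [5832, 4032, 4032, 2268]

b[N] = [5832, 4032, 4032, 2268]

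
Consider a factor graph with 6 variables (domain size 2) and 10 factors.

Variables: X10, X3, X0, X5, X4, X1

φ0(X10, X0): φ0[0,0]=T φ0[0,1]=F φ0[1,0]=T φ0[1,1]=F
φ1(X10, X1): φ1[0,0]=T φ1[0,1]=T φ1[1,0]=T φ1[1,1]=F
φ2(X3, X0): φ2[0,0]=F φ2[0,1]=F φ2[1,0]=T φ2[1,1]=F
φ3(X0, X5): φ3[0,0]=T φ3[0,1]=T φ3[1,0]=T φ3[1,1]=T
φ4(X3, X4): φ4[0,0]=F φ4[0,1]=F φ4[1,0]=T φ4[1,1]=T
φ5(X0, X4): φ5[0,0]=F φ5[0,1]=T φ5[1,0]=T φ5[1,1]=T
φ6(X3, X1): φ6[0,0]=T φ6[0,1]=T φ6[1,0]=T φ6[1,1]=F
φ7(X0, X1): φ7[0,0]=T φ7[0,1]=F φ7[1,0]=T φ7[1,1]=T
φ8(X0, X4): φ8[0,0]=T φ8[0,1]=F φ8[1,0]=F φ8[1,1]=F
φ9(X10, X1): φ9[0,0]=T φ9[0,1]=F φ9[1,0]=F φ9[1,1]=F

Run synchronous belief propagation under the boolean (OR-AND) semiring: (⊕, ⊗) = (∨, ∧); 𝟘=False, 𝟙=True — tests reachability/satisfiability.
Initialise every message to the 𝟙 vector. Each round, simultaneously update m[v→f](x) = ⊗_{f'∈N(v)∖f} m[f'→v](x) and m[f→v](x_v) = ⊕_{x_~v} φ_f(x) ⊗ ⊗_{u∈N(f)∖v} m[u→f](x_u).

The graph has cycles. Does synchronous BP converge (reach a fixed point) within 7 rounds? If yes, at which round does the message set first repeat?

NOT CONVERGED within 7 rounds

init: all messages = 𝟙 over 2 values
r1 m[φ0→X10] = [T, T]
r1 m[φ0→X0] = [T, F]
r1 m[φ1→X10] = [T, T]
r1 m[φ1→X1] = [T, T]
r1 m[φ2→X3] = [F, T]
r1 m[φ2→X0] = [T, F]
r1 m[φ3→X0] = [T, T]
r1 m[φ3→X5] = [T, T]
r1 m[φ4→X3] = [F, T]
r1 m[φ4→X4] = [T, T]
r1 m[φ5→X0] = [T, T]
r1 m[φ5→X4] = [T, T]
r1 m[φ6→X3] = [T, T]
r1 m[φ6→X1] = [T, T]
r1 m[φ7→X0] = [T, T]
r1 m[φ7→X1] = [T, T]
r1 m[φ8→X0] = [T, F]
r1 m[φ8→X4] = [T, F]
r1 m[φ9→X10] = [T, F]
r1 m[φ9→X1] = [T, F]
r1 m[X10→φ0] = [T, T]
r1 m[X10→φ1] = [T, T]
r1 m[X10→φ9] = [T, T]
r1 m[X3→φ2] = [T, T]
r1 m[X3→φ4] = [T, T]
r1 m[X3→φ6] = [T, T]
r1 m[X0→φ0] = [T, T]
r1 m[X0→φ2] = [T, T]
r1 m[X0→φ3] = [T, T]
r1 m[X0→φ5] = [T, T]
r1 m[X0→φ7] = [T, T]
r1 m[X0→φ8] = [T, T]
r1 m[X5→φ3] = [T, T]
r1 m[X4→φ4] = [T, T]
r1 m[X4→φ5] = [T, T]
r1 m[X4→φ8] = [T, T]
r1 m[X1→φ1] = [T, T]
r1 m[X1→φ6] = [T, T]
r1 m[X1→φ7] = [T, T]
r1 m[X1→φ9] = [T, T]
r2 m[φ0→X10] = [T, T]
r2 m[φ0→X0] = [T, F]
r2 m[φ1→X10] = [T, T]
r2 m[φ1→X1] = [T, T]
r2 m[φ2→X3] = [F, T]
r2 m[φ2→X0] = [T, F]
r2 m[φ3→X0] = [T, T]
r2 m[φ3→X5] = [T, T]
r2 m[φ4→X3] = [F, T]
r2 m[φ4→X4] = [T, T]
r2 m[φ5→X0] = [T, T]
r2 m[φ5→X4] = [T, T]
r2 m[φ6→X3] = [T, T]
r2 m[φ6→X1] = [T, T]
r2 m[φ7→X0] = [T, T]
r2 m[φ7→X1] = [T, T]
r2 m[φ8→X0] = [T, F]
r2 m[φ8→X4] = [T, F]
r2 m[φ9→X10] = [T, F]
r2 m[φ9→X1] = [T, F]
r2 m[X10→φ0] = [T, F]
r2 m[X10→φ1] = [T, F]
r2 m[X10→φ9] = [T, T]
r2 m[X3→φ2] = [F, T]
r2 m[X3→φ4] = [F, T]
r2 m[X3→φ6] = [F, T]
r2 m[X0→φ0] = [T, F]
r2 m[X0→φ2] = [T, F]
r2 m[X0→φ3] = [T, F]
r2 m[X0→φ5] = [T, F]
r2 m[X0→φ7] = [T, F]
r2 m[X0→φ8] = [T, F]
r2 m[X5→φ3] = [T, T]
r2 m[X4→φ4] = [T, F]
r2 m[X4→φ5] = [T, F]
r2 m[X4→φ8] = [T, T]
r2 m[X1→φ1] = [T, F]
r2 m[X1→φ6] = [T, F]
r2 m[X1→φ7] = [T, F]
r2 m[X1→φ9] = [T, T]
r3 m[φ0→X10] = [T, T]
r3 m[φ0→X0] = [T, F]
r3 m[φ1→X10] = [T, T]
r3 m[φ1→X1] = [T, T]
r3 m[φ2→X3] = [F, T]
r3 m[φ2→X0] = [T, F]
r3 m[φ3→X0] = [T, T]
r3 m[φ3→X5] = [T, T]
r3 m[φ4→X3] = [F, T]
r3 m[φ4→X4] = [T, T]
r3 m[φ5→X0] = [F, T]
r3 m[φ5→X4] = [F, T]
r3 m[φ6→X3] = [T, T]
r3 m[φ6→X1] = [T, F]
r3 m[φ7→X0] = [T, T]
r3 m[φ7→X1] = [T, F]
r3 m[φ8→X0] = [T, F]
r3 m[φ8→X4] = [T, F]
r3 m[φ9→X10] = [T, F]
r3 m[φ9→X1] = [T, F]
r3 m[X10→φ0] = [T, F]
r3 m[X10→φ1] = [T, F]
r3 m[X10→φ9] = [T, T]
r3 m[X3→φ2] = [F, T]
r3 m[X3→φ4] = [F, T]
r3 m[X3→φ6] = [F, T]
r3 m[X0→φ0] = [T, F]
r3 m[X0→φ2] = [T, F]
r3 m[X0→φ3] = [T, F]
r3 m[X0→φ5] = [T, F]
r3 m[X0→φ7] = [T, F]
r3 m[X0→φ8] = [T, F]
r3 m[X5→φ3] = [T, T]
r3 m[X4→φ4] = [T, F]
r3 m[X4→φ5] = [T, F]
r3 m[X4→φ8] = [T, T]
r3 m[X1→φ1] = [T, F]
r3 m[X1→φ6] = [T, F]
r3 m[X1→φ7] = [T, F]
r3 m[X1→φ9] = [T, T]
r4 m[φ0→X10] = [T, T]
r4 m[φ0→X0] = [T, F]
r4 m[φ1→X10] = [T, T]
r4 m[φ1→X1] = [T, T]
r4 m[φ2→X3] = [F, T]
r4 m[φ2→X0] = [T, F]
r4 m[φ3→X0] = [T, T]
r4 m[φ3→X5] = [T, T]
r4 m[φ4→X3] = [F, T]
r4 m[φ4→X4] = [T, T]
r4 m[φ5→X0] = [F, T]
r4 m[φ5→X4] = [F, T]
r4 m[φ6→X3] = [T, T]
r4 m[φ6→X1] = [T, F]
r4 m[φ7→X0] = [T, T]
r4 m[φ7→X1] = [T, F]
r4 m[φ8→X0] = [T, F]
r4 m[φ8→X4] = [T, F]
r4 m[φ9→X10] = [T, F]
r4 m[φ9→X1] = [T, F]
r4 m[X10→φ0] = [T, F]
r4 m[X10→φ1] = [T, F]
r4 m[X10→φ9] = [T, T]
r4 m[X3→φ2] = [F, T]
r4 m[X3→φ4] = [F, T]
r4 m[X3→φ6] = [F, T]
r4 m[X0→φ0] = [F, F]
r4 m[X0→φ2] = [F, F]
r4 m[X0→φ3] = [F, F]
r4 m[X0→φ5] = [T, F]
r4 m[X0→φ7] = [F, F]
r4 m[X0→φ8] = [F, F]
r4 m[X5→φ3] = [T, T]
r4 m[X4→φ4] = [F, F]
r4 m[X4→φ5] = [T, F]
r4 m[X4→φ8] = [F, T]
r4 m[X1→φ1] = [T, F]
r4 m[X1→φ6] = [T, F]
r4 m[X1→φ7] = [T, F]
r4 m[X1→φ9] = [T, F]
r5 m[φ0→X10] = [F, F]
r5 m[φ0→X0] = [T, F]
r5 m[φ1→X10] = [T, T]
r5 m[φ1→X1] = [T, T]
r5 m[φ2→X3] = [F, F]
r5 m[φ2→X0] = [T, F]
r5 m[φ3→X0] = [T, T]
r5 m[φ3→X5] = [F, F]
r5 m[φ4→X3] = [F, F]
r5 m[φ4→X4] = [T, T]
r5 m[φ5→X0] = [F, T]
r5 m[φ5→X4] = [F, T]
r5 m[φ6→X3] = [T, T]
r5 m[φ6→X1] = [T, F]
r5 m[φ7→X0] = [T, T]
r5 m[φ7→X1] = [F, F]
r5 m[φ8→X0] = [F, F]
r5 m[φ8→X4] = [F, F]
r5 m[φ9→X10] = [T, F]
r5 m[φ9→X1] = [T, F]
r5 m[X10→φ0] = [T, F]
r5 m[X10→φ1] = [T, F]
r5 m[X10→φ9] = [T, T]
r5 m[X3→φ2] = [F, T]
r5 m[X3→φ4] = [F, T]
r5 m[X3→φ6] = [F, T]
r5 m[X0→φ0] = [F, F]
r5 m[X0→φ2] = [F, F]
r5 m[X0→φ3] = [F, F]
r5 m[X0→φ5] = [T, F]
r5 m[X0→φ7] = [F, F]
r5 m[X0→φ8] = [F, F]
r5 m[X5→φ3] = [T, T]
r5 m[X4→φ4] = [F, F]
r5 m[X4→φ5] = [T, F]
r5 m[X4→φ8] = [F, T]
r5 m[X1→φ1] = [T, F]
r5 m[X1→φ6] = [T, F]
r5 m[X1→φ7] = [T, F]
r5 m[X1→φ9] = [T, F]
r6 m[φ0→X10] = [F, F]
r6 m[φ0→X0] = [T, F]
r6 m[φ1→X10] = [T, T]
r6 m[φ1→X1] = [T, T]
r6 m[φ2→X3] = [F, F]
r6 m[φ2→X0] = [T, F]
r6 m[φ3→X0] = [T, T]
r6 m[φ3→X5] = [F, F]
r6 m[φ4→X3] = [F, F]
r6 m[φ4→X4] = [T, T]
r6 m[φ5→X0] = [F, T]
r6 m[φ5→X4] = [F, T]
r6 m[φ6→X3] = [T, T]
r6 m[φ6→X1] = [T, F]
r6 m[φ7→X0] = [T, T]
r6 m[φ7→X1] = [F, F]
r6 m[φ8→X0] = [F, F]
r6 m[φ8→X4] = [F, F]
r6 m[φ9→X10] = [T, F]
r6 m[φ9→X1] = [T, F]
r6 m[X10→φ0] = [T, F]
r6 m[X10→φ1] = [F, F]
r6 m[X10→φ9] = [F, F]
r6 m[X3→φ2] = [F, F]
r6 m[X3→φ4] = [F, F]
r6 m[X3→φ6] = [F, F]
r6 m[X0→φ0] = [F, F]
r6 m[X0→φ2] = [F, F]
r6 m[X0→φ3] = [F, F]
r6 m[X0→φ5] = [F, F]
r6 m[X0→φ7] = [F, F]
r6 m[X0→φ8] = [F, F]
r6 m[X5→φ3] = [T, T]
r6 m[X4→φ4] = [F, F]
r6 m[X4→φ5] = [F, F]
r6 m[X4→φ8] = [F, T]
r6 m[X1→φ1] = [F, F]
r6 m[X1→φ6] = [F, F]
r6 m[X1→φ7] = [T, F]
r6 m[X1→φ9] = [F, F]
r7 m[φ0→X10] = [F, F]
r7 m[φ0→X0] = [T, F]
r7 m[φ1→X10] = [F, F]
r7 m[φ1→X1] = [F, F]
r7 m[φ2→X3] = [F, F]
r7 m[φ2→X0] = [F, F]
r7 m[φ3→X0] = [T, T]
r7 m[φ3→X5] = [F, F]
r7 m[φ4→X3] = [F, F]
r7 m[φ4→X4] = [F, F]
r7 m[φ5→X0] = [F, F]
r7 m[φ5→X4] = [F, F]
r7 m[φ6→X3] = [F, F]
r7 m[φ6→X1] = [F, F]
r7 m[φ7→X0] = [T, T]
r7 m[φ7→X1] = [F, F]
r7 m[φ8→X0] = [F, F]
r7 m[φ8→X4] = [F, F]
r7 m[φ9→X10] = [F, F]
r7 m[φ9→X1] = [F, F]
r7 m[X10→φ0] = [T, F]
r7 m[X10→φ1] = [F, F]
r7 m[X10→φ9] = [F, F]
r7 m[X3→φ2] = [F, F]
r7 m[X3→φ4] = [F, F]
r7 m[X3→φ6] = [F, F]
r7 m[X0→φ0] = [F, F]
r7 m[X0→φ2] = [F, F]
r7 m[X0→φ3] = [F, F]
r7 m[X0→φ5] = [F, F]
r7 m[X0→φ7] = [F, F]
r7 m[X0→φ8] = [F, F]
r7 m[X5→φ3] = [T, T]
r7 m[X4→φ4] = [F, F]
r7 m[X4→φ5] = [F, F]
r7 m[X4→φ8] = [F, T]
r7 m[X1→φ1] = [F, F]
r7 m[X1→φ6] = [F, F]
r7 m[X1→φ7] = [T, F]
r7 m[X1→φ9] = [F, F]
no fixed point within 7 rounds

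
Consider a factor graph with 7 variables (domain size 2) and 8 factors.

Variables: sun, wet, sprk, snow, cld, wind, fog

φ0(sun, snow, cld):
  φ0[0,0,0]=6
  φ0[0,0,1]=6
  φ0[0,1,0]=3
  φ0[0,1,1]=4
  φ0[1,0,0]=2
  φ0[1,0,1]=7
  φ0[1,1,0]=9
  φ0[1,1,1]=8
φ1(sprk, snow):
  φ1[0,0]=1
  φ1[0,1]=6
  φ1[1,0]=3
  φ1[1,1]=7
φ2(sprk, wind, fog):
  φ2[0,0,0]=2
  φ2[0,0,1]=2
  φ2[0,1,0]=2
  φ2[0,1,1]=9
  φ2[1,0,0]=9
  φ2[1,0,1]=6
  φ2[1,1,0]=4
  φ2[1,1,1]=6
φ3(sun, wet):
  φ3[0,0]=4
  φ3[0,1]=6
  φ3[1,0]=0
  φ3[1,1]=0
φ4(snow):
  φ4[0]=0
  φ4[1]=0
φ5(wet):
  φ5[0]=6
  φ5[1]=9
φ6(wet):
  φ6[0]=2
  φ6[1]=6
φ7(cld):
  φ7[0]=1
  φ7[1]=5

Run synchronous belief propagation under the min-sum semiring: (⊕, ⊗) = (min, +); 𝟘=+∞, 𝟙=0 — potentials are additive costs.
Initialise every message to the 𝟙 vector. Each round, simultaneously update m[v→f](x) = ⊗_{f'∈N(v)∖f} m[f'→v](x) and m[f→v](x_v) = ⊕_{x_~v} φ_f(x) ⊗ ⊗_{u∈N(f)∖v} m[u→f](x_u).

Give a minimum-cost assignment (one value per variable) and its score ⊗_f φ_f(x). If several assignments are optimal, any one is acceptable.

init: all messages = 𝟙 over 2 values
r1 m[φ0→sun] = [3, 2]
r1 m[φ0→snow] = [2, 3]
r1 m[φ0→cld] = [2, 4]
r1 m[φ1→sprk] = [1, 3]
r1 m[φ1→snow] = [1, 6]
r1 m[φ2→sprk] = [2, 4]
r1 m[φ2→wind] = [2, 2]
r1 m[φ2→fog] = [2, 2]
r1 m[φ3→sun] = [4, 0]
r1 m[φ3→wet] = [0, 0]
r1 m[φ4→snow] = [0, 0]
r1 m[φ5→wet] = [6, 9]
r1 m[φ6→wet] = [2, 6]
r1 m[φ7→cld] = [1, 5]
r1 m[sun→φ0] = [0, 0]
r1 m[sun→φ3] = [0, 0]
r1 m[wet→φ3] = [0, 0]
r1 m[wet→φ5] = [0, 0]
r1 m[wet→φ6] = [0, 0]
r1 m[sprk→φ1] = [0, 0]
r1 m[sprk→φ2] = [0, 0]
r1 m[snow→φ0] = [0, 0]
r1 m[snow→φ1] = [0, 0]
r1 m[snow→φ4] = [0, 0]
r1 m[cld→φ0] = [0, 0]
r1 m[cld→φ7] = [0, 0]
r1 m[wind→φ2] = [0, 0]
r1 m[fog→φ2] = [0, 0]
r2 m[φ0→sun] = [3, 2]
r2 m[φ0→snow] = [2, 3]
r2 m[φ0→cld] = [2, 4]
r2 m[φ1→sprk] = [1, 3]
r2 m[φ1→snow] = [1, 6]
r2 m[φ2→sprk] = [2, 4]
r2 m[φ2→wind] = [2, 2]
r2 m[φ2→fog] = [2, 2]
r2 m[φ3→sun] = [4, 0]
r2 m[φ3→wet] = [0, 0]
r2 m[φ4→snow] = [0, 0]
r2 m[φ5→wet] = [6, 9]
r2 m[φ6→wet] = [2, 6]
r2 m[φ7→cld] = [1, 5]
r2 m[sun→φ0] = [4, 0]
r2 m[sun→φ3] = [3, 2]
r2 m[wet→φ3] = [8, 15]
r2 m[wet→φ5] = [2, 6]
r2 m[wet→φ6] = [6, 9]
r2 m[sprk→φ1] = [2, 4]
r2 m[sprk→φ2] = [1, 3]
r2 m[snow→φ0] = [1, 6]
r2 m[snow→φ1] = [2, 3]
r2 m[snow→φ4] = [3, 9]
r2 m[cld→φ0] = [1, 5]
r2 m[cld→φ7] = [2, 4]
r2 m[wind→φ2] = [0, 0]
r2 m[fog→φ2] = [0, 0]
r3 m[φ0→sun] = [8, 4]
r3 m[φ0→snow] = [3, 8]
r3 m[φ0→cld] = [3, 8]
r3 m[φ1→sprk] = [3, 5]
r3 m[φ1→snow] = [3, 8]
r3 m[φ2→sprk] = [2, 4]
r3 m[φ2→wind] = [3, 3]
r3 m[φ2→fog] = [3, 3]
r3 m[φ3→sun] = [12, 8]
r3 m[φ3→wet] = [2, 2]
r3 m[φ4→snow] = [0, 0]
r3 m[φ5→wet] = [6, 9]
r3 m[φ6→wet] = [2, 6]
r3 m[φ7→cld] = [1, 5]
r3 m[sun→φ0] = [4, 0]
r3 m[sun→φ3] = [3, 2]
r3 m[wet→φ3] = [8, 15]
r3 m[wet→φ5] = [2, 6]
r3 m[wet→φ6] = [6, 9]
r3 m[sprk→φ1] = [2, 4]
r3 m[sprk→φ2] = [1, 3]
r3 m[snow→φ0] = [1, 6]
r3 m[snow→φ1] = [2, 3]
r3 m[snow→φ4] = [3, 9]
r3 m[cld→φ0] = [1, 5]
r3 m[cld→φ7] = [2, 4]
r3 m[wind→φ2] = [0, 0]
r3 m[fog→φ2] = [0, 0]
r4 m[φ0→sun] = [8, 4]
r4 m[φ0→snow] = [3, 8]
r4 m[φ0→cld] = [3, 8]
r4 m[φ1→sprk] = [3, 5]
r4 m[φ1→snow] = [3, 8]
r4 m[φ2→sprk] = [2, 4]
r4 m[φ2→wind] = [3, 3]
r4 m[φ2→fog] = [3, 3]
r4 m[φ3→sun] = [12, 8]
r4 m[φ3→wet] = [2, 2]
r4 m[φ4→snow] = [0, 0]
r4 m[φ5→wet] = [6, 9]
r4 m[φ6→wet] = [2, 6]
r4 m[φ7→cld] = [1, 5]
r4 m[sun→φ0] = [12, 8]
r4 m[sun→φ3] = [8, 4]
r4 m[wet→φ3] = [8, 15]
r4 m[wet→φ5] = [4, 8]
r4 m[wet→φ6] = [8, 11]
r4 m[sprk→φ1] = [2, 4]
r4 m[sprk→φ2] = [3, 5]
r4 m[snow→φ0] = [3, 8]
r4 m[snow→φ1] = [3, 8]
r4 m[snow→φ4] = [6, 16]
r4 m[cld→φ0] = [1, 5]
r4 m[cld→φ7] = [3, 8]
r4 m[wind→φ2] = [0, 0]
r4 m[fog→φ2] = [0, 0]
r5 m[φ0→sun] = [10, 6]
r5 m[φ0→snow] = [11, 16]
r5 m[φ0→cld] = [13, 18]
r5 m[φ1→sprk] = [4, 6]
r5 m[φ1→snow] = [3, 8]
r5 m[φ2→sprk] = [2, 4]
r5 m[φ2→wind] = [5, 5]
r5 m[φ2→fog] = [5, 5]
r5 m[φ3→sun] = [12, 8]
r5 m[φ3→wet] = [4, 4]
r5 m[φ4→snow] = [0, 0]
r5 m[φ5→wet] = [6, 9]
r5 m[φ6→wet] = [2, 6]
r5 m[φ7→cld] = [1, 5]
r5 m[sun→φ0] = [12, 8]
r5 m[sun→φ3] = [8, 4]
r5 m[wet→φ3] = [8, 15]
r5 m[wet→φ5] = [4, 8]
r5 m[wet→φ6] = [8, 11]
r5 m[sprk→φ1] = [2, 4]
r5 m[sprk→φ2] = [3, 5]
r5 m[snow→φ0] = [3, 8]
r5 m[snow→φ1] = [3, 8]
r5 m[snow→φ4] = [6, 16]
r5 m[cld→φ0] = [1, 5]
r5 m[cld→φ7] = [3, 8]
r5 m[wind→φ2] = [0, 0]
r5 m[fog→φ2] = [0, 0]
r6 m[φ0→sun] = [10, 6]
r6 m[φ0→snow] = [11, 16]
r6 m[φ0→cld] = [13, 18]
r6 m[φ1→sprk] = [4, 6]
r6 m[φ1→snow] = [3, 8]
r6 m[φ2→sprk] = [2, 4]
r6 m[φ2→wind] = [5, 5]
r6 m[φ2→fog] = [5, 5]
r6 m[φ3→sun] = [12, 8]
r6 m[φ3→wet] = [4, 4]
r6 m[φ4→snow] = [0, 0]
r6 m[φ5→wet] = [6, 9]
r6 m[φ6→wet] = [2, 6]
r6 m[φ7→cld] = [1, 5]
r6 m[sun→φ0] = [12, 8]
r6 m[sun→φ3] = [10, 6]
r6 m[wet→φ3] = [8, 15]
r6 m[wet→φ5] = [6, 10]
r6 m[wet→φ6] = [10, 13]
r6 m[sprk→φ1] = [2, 4]
r6 m[sprk→φ2] = [4, 6]
r6 m[snow→φ0] = [3, 8]
r6 m[snow→φ1] = [11, 16]
r6 m[snow→φ4] = [14, 24]
r6 m[cld→φ0] = [1, 5]
r6 m[cld→φ7] = [13, 18]
r6 m[wind→φ2] = [0, 0]
r6 m[fog→φ2] = [0, 0]
r7 m[φ0→sun] = [10, 6]
r7 m[φ0→snow] = [11, 16]
r7 m[φ0→cld] = [13, 18]
r7 m[φ1→sprk] = [12, 14]
r7 m[φ1→snow] = [3, 8]
r7 m[φ2→sprk] = [2, 4]
r7 m[φ2→wind] = [6, 6]
r7 m[φ2→fog] = [6, 6]
r7 m[φ3→sun] = [12, 8]
r7 m[φ3→wet] = [6, 6]
r7 m[φ4→snow] = [0, 0]
r7 m[φ5→wet] = [6, 9]
r7 m[φ6→wet] = [2, 6]
r7 m[φ7→cld] = [1, 5]
r7 m[sun→φ0] = [12, 8]
r7 m[sun→φ3] = [10, 6]
r7 m[wet→φ3] = [8, 15]
r7 m[wet→φ5] = [6, 10]
r7 m[wet→φ6] = [10, 13]
r7 m[sprk→φ1] = [2, 4]
r7 m[sprk→φ2] = [4, 6]
r7 m[snow→φ0] = [3, 8]
r7 m[snow→φ1] = [11, 16]
r7 m[snow→φ4] = [14, 24]
r7 m[cld→φ0] = [1, 5]
r7 m[cld→φ7] = [13, 18]
r7 m[wind→φ2] = [0, 0]
r7 m[fog→φ2] = [0, 0]
r8 m[φ0→sun] = [10, 6]
r8 m[φ0→snow] = [11, 16]
r8 m[φ0→cld] = [13, 18]
r8 m[φ1→sprk] = [12, 14]
r8 m[φ1→snow] = [3, 8]
r8 m[φ2→sprk] = [2, 4]
r8 m[φ2→wind] = [6, 6]
r8 m[φ2→fog] = [6, 6]
r8 m[φ3→sun] = [12, 8]
r8 m[φ3→wet] = [6, 6]
r8 m[φ4→snow] = [0, 0]
r8 m[φ5→wet] = [6, 9]
r8 m[φ6→wet] = [2, 6]
r8 m[φ7→cld] = [1, 5]
r8 m[sun→φ0] = [12, 8]
r8 m[sun→φ3] = [10, 6]
r8 m[wet→φ3] = [8, 15]
r8 m[wet→φ5] = [8, 12]
r8 m[wet→φ6] = [12, 15]
r8 m[sprk→φ1] = [2, 4]
r8 m[sprk→φ2] = [12, 14]
r8 m[snow→φ0] = [3, 8]
r8 m[snow→φ1] = [11, 16]
r8 m[snow→φ4] = [14, 24]
r8 m[cld→φ0] = [1, 5]
r8 m[cld→φ7] = [13, 18]
r8 m[wind→φ2] = [0, 0]
r8 m[fog→φ2] = [0, 0]
r9 m[φ0→sun] = [10, 6]
r9 m[φ0→snow] = [11, 16]
r9 m[φ0→cld] = [13, 18]
r9 m[φ1→sprk] = [12, 14]
r9 m[φ1→snow] = [3, 8]
r9 m[φ2→sprk] = [2, 4]
r9 m[φ2→wind] = [14, 14]
r9 m[φ2→fog] = [14, 14]
r9 m[φ3→sun] = [12, 8]
r9 m[φ3→wet] = [6, 6]
r9 m[φ4→snow] = [0, 0]
r9 m[φ5→wet] = [6, 9]
r9 m[φ6→wet] = [2, 6]
r9 m[φ7→cld] = [1, 5]
r9 m[sun→φ0] = [12, 8]
r9 m[sun→φ3] = [10, 6]
r9 m[wet→φ3] = [8, 15]
r9 m[wet→φ5] = [8, 12]
r9 m[wet→φ6] = [12, 15]
r9 m[sprk→φ1] = [2, 4]
r9 m[sprk→φ2] = [12, 14]
r9 m[snow→φ0] = [3, 8]
r9 m[snow→φ1] = [11, 16]
r9 m[snow→φ4] = [14, 24]
r9 m[cld→φ0] = [1, 5]
r9 m[cld→φ7] = [13, 18]
r9 m[wind→φ2] = [0, 0]
r9 m[fog→φ2] = [0, 0]
r10 m[φ0→sun] = [10, 6]
r10 m[φ0→snow] = [11, 16]
r10 m[φ0→cld] = [13, 18]
r10 m[φ1→sprk] = [12, 14]
r10 m[φ1→snow] = [3, 8]
r10 m[φ2→sprk] = [2, 4]
r10 m[φ2→wind] = [14, 14]
r10 m[φ2→fog] = [14, 14]
r10 m[φ3→sun] = [12, 8]
r10 m[φ3→wet] = [6, 6]
r10 m[φ4→snow] = [0, 0]
r10 m[φ5→wet] = [6, 9]
r10 m[φ6→wet] = [2, 6]
r10 m[φ7→cld] = [1, 5]
r10 m[sun→φ0] = [12, 8]
r10 m[sun→φ3] = [10, 6]
r10 m[wet→φ3] = [8, 15]
r10 m[wet→φ5] = [8, 12]
r10 m[wet→φ6] = [12, 15]
r10 m[sprk→φ1] = [2, 4]
r10 m[sprk→φ2] = [12, 14]
r10 m[snow→φ0] = [3, 8]
r10 m[snow→φ1] = [11, 16]
r10 m[snow→φ4] = [14, 24]
r10 m[cld→φ0] = [1, 5]
r10 m[cld→φ7] = [13, 18]
r10 m[wind→φ2] = [0, 0]
r10 m[fog→φ2] = [0, 0]
fixed point reached at round 10
traceback from sun: (sun=1, wet=0, sprk=0, snow=0, cld=0, wind=0, fog=0), score=14

assignment: (sun=1, wet=0, sprk=0, snow=0, cld=0, wind=0, fog=0); score = 14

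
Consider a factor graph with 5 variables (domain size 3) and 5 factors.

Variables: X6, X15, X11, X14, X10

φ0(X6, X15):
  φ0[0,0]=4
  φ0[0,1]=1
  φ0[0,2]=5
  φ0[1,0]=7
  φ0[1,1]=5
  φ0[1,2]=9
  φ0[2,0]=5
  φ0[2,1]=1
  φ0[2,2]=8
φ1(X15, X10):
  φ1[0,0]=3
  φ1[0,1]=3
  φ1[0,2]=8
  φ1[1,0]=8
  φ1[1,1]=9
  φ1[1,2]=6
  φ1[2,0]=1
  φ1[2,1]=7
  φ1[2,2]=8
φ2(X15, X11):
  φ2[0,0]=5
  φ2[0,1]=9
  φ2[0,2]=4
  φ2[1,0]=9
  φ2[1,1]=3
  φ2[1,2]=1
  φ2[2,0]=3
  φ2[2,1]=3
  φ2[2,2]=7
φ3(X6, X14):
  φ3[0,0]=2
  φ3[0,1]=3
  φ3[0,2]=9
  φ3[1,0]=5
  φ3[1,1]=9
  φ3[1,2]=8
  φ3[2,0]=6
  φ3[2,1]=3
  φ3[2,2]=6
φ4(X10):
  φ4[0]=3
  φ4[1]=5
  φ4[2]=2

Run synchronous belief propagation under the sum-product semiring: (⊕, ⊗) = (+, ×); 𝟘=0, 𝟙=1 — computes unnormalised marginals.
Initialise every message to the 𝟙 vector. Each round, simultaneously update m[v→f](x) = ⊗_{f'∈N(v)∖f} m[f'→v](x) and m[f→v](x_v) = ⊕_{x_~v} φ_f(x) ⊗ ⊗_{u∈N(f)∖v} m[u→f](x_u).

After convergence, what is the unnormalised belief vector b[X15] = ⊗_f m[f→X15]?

init: all messages = 𝟙 over 3 values
r1 m[φ0→X6] = [10, 21, 14]
r1 m[φ0→X15] = [16, 7, 22]
r1 m[φ1→X15] = [14, 23, 16]
r1 m[φ1→X10] = [12, 19, 22]
r1 m[φ2→X15] = [18, 13, 13]
r1 m[φ2→X11] = [17, 15, 12]
r1 m[φ3→X6] = [14, 22, 15]
r1 m[φ3→X14] = [13, 15, 23]
r1 m[φ4→X10] = [3, 5, 2]
r1 m[X6→φ0] = [1, 1, 1]
r1 m[X6→φ3] = [1, 1, 1]
r1 m[X15→φ0] = [1, 1, 1]
r1 m[X15→φ1] = [1, 1, 1]
r1 m[X15→φ2] = [1, 1, 1]
r1 m[X11→φ2] = [1, 1, 1]
r1 m[X14→φ3] = [1, 1, 1]
r1 m[X10→φ1] = [1, 1, 1]
r1 m[X10→φ4] = [1, 1, 1]
r2 m[φ0→X6] = [10, 21, 14]
r2 m[φ0→X15] = [16, 7, 22]
r2 m[φ1→X15] = [14, 23, 16]
r2 m[φ1→X10] = [12, 19, 22]
r2 m[φ2→X15] = [18, 13, 13]
r2 m[φ2→X11] = [17, 15, 12]
r2 m[φ3→X6] = [14, 22, 15]
r2 m[φ3→X14] = [13, 15, 23]
r2 m[φ4→X10] = [3, 5, 2]
r2 m[X6→φ0] = [14, 22, 15]
r2 m[X6→φ3] = [10, 21, 14]
r2 m[X15→φ0] = [252, 299, 208]
r2 m[X15→φ1] = [288, 91, 286]
r2 m[X15→φ2] = [224, 161, 352]
r2 m[X11→φ2] = [1, 1, 1]
r2 m[X14→φ3] = [1, 1, 1]
r2 m[X10→φ1] = [3, 5, 2]
r2 m[X10→φ4] = [12, 19, 22]
r3 m[φ0→X6] = [2347, 5131, 3223]
r3 m[φ0→X15] = [285, 139, 388]
r3 m[φ1→X15] = [40, 81, 54]
r3 m[φ1→X10] = [1878, 3685, 5138]
r3 m[φ2→X15] = [18, 13, 13]
r3 m[φ2→X11] = [3625, 3555, 3521]
r3 m[φ3→X6] = [14, 22, 15]
r3 m[φ3→X14] = [209, 261, 342]
r3 m[φ4→X10] = [3, 5, 2]
r3 m[X6→φ0] = [14, 22, 15]
r3 m[X6→φ3] = [10, 21, 14]
r3 m[X15→φ0] = [252, 299, 208]
r3 m[X15→φ1] = [288, 91, 286]
r3 m[X15→φ2] = [224, 161, 352]
r3 m[X11→φ2] = [1, 1, 1]
r3 m[X14→φ3] = [1, 1, 1]
r3 m[X10→φ1] = [3, 5, 2]
r3 m[X10→φ4] = [12, 19, 22]
r4 m[φ0→X6] = [2347, 5131, 3223]
r4 m[φ0→X15] = [285, 139, 388]
r4 m[φ1→X15] = [40, 81, 54]
r4 m[φ1→X10] = [1878, 3685, 5138]
r4 m[φ2→X15] = [18, 13, 13]
r4 m[φ2→X11] = [3625, 3555, 3521]
r4 m[φ3→X6] = [14, 22, 15]
r4 m[φ3→X14] = [209, 261, 342]
r4 m[φ4→X10] = [3, 5, 2]
r4 m[X6→φ0] = [14, 22, 15]
r4 m[X6→φ3] = [2347, 5131, 3223]
r4 m[X15→φ0] = [720, 1053, 702]
r4 m[X15→φ1] = [5130, 1807, 5044]
r4 m[X15→φ2] = [11400, 11259, 20952]
r4 m[X11→φ2] = [1, 1, 1]
r4 m[X14→φ3] = [1, 1, 1]
r4 m[X10→φ1] = [3, 5, 2]
r4 m[X10→φ4] = [1878, 3685, 5138]
r5 m[φ0→X6] = [7443, 16623, 10269]
r5 m[φ0→X15] = [285, 139, 388]
r5 m[φ1→X15] = [40, 81, 54]
r5 m[φ1→X10] = [34890, 66961, 92234]
r5 m[φ2→X15] = [18, 13, 13]
r5 m[φ2→X11] = [221187, 199233, 203523]
r5 m[φ3→X6] = [14, 22, 15]
r5 m[φ3→X14] = [49687, 62889, 81509]
r5 m[φ4→X10] = [3, 5, 2]
r5 m[X6→φ0] = [14, 22, 15]
r5 m[X6→φ3] = [2347, 5131, 3223]
r5 m[X15→φ0] = [720, 1053, 702]
r5 m[X15→φ1] = [5130, 1807, 5044]
r5 m[X15→φ2] = [11400, 11259, 20952]
r5 m[X11→φ2] = [1, 1, 1]
r5 m[X14→φ3] = [1, 1, 1]
r5 m[X10→φ1] = [3, 5, 2]
r5 m[X10→φ4] = [1878, 3685, 5138]
r6 m[φ0→X6] = [7443, 16623, 10269]
r6 m[φ0→X15] = [285, 139, 388]
r6 m[φ1→X15] = [40, 81, 54]
r6 m[φ1→X10] = [34890, 66961, 92234]
r6 m[φ2→X15] = [18, 13, 13]
r6 m[φ2→X11] = [221187, 199233, 203523]
r6 m[φ3→X6] = [14, 22, 15]
r6 m[φ3→X14] = [49687, 62889, 81509]
r6 m[φ4→X10] = [3, 5, 2]
r6 m[X6→φ0] = [14, 22, 15]
r6 m[X6→φ3] = [7443, 16623, 10269]
r6 m[X15→φ0] = [720, 1053, 702]
r6 m[X15→φ1] = [5130, 1807, 5044]
r6 m[X15→φ2] = [11400, 11259, 20952]
r6 m[X11→φ2] = [1, 1, 1]
r6 m[X14→φ3] = [1, 1, 1]
r6 m[X10→φ1] = [3, 5, 2]
r6 m[X10→φ4] = [34890, 66961, 92234]
r7 m[φ0→X6] = [7443, 16623, 10269]
r7 m[φ0→X15] = [285, 139, 388]
r7 m[φ1→X15] = [40, 81, 54]
r7 m[φ1→X10] = [34890, 66961, 92234]
r7 m[φ2→X15] = [18, 13, 13]
r7 m[φ2→X11] = [221187, 199233, 203523]
r7 m[φ3→X6] = [14, 22, 15]
r7 m[φ3→X14] = [159615, 202743, 261585]
r7 m[φ4→X10] = [3, 5, 2]
r7 m[X6→φ0] = [14, 22, 15]
r7 m[X6→φ3] = [7443, 16623, 10269]
r7 m[X15→φ0] = [720, 1053, 702]
r7 m[X15→φ1] = [5130, 1807, 5044]
r7 m[X15→φ2] = [11400, 11259, 20952]
r7 m[X11→φ2] = [1, 1, 1]
r7 m[X14→φ3] = [1, 1, 1]
r7 m[X10→φ1] = [3, 5, 2]
r7 m[X10→φ4] = [34890, 66961, 92234]
r8 m[φ0→X6] = [7443, 16623, 10269]
r8 m[φ0→X15] = [285, 139, 388]
r8 m[φ1→X15] = [40, 81, 54]
r8 m[φ1→X10] = [34890, 66961, 92234]
r8 m[φ2→X15] = [18, 13, 13]
r8 m[φ2→X11] = [221187, 199233, 203523]
r8 m[φ3→X6] = [14, 22, 15]
r8 m[φ3→X14] = [159615, 202743, 261585]
r8 m[φ4→X10] = [3, 5, 2]
r8 m[X6→φ0] = [14, 22, 15]
r8 m[X6→φ3] = [7443, 16623, 10269]
r8 m[X15→φ0] = [720, 1053, 702]
r8 m[X15→φ1] = [5130, 1807, 5044]
r8 m[X15→φ2] = [11400, 11259, 20952]
r8 m[X11→φ2] = [1, 1, 1]
r8 m[X14→φ3] = [1, 1, 1]
r8 m[X10→φ1] = [3, 5, 2]
r8 m[X10→φ4] = [34890, 66961, 92234]
fixed point reached at round 8
b[X15] = ⊗ incoming = [205200, 146367, 272376]

b[X15] = [205200, 146367, 272376]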